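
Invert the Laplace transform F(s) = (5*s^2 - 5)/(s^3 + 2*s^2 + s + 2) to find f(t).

f(t) = -4*sin(t) + 2*cos(t) + 3*exp(-2*t)

Factor the denominator: s^3 + 2*s^2 + s + 2 = (s + 2)*(s^2 + 1).
Partial fraction decomposition gives [3/(s + 2)] + [2*s/(s^2 + 1)] + [-4/(s^2 + 1)].
Invert each term: 3/(s + 2) ↔ 3e^(-2t); 2·s/(s^2 + 1) ↔ 2cos(t); -4·1/(s^2 + 1) ↔ -4sin(t).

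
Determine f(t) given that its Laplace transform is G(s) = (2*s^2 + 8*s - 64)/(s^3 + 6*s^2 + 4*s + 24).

f(t) = -5*sin(2*t) + 3*cos(2*t) - exp(-6*t)

Factor the denominator: s^3 + 6*s^2 + 4*s + 24 = (s + 6)*(s^2 + 4).
Partial fraction decomposition gives [-1/(s + 6)] + [3*s/(s^2 + 4)] + [-10/(s^2 + 4)].
Invert each term: -1/(s + 6) ↔ -e^(-6t); 3·s/(s^2 + 4) ↔ 3cos(2t); -5·2/(s^2 + 4) ↔ -5sin(2t).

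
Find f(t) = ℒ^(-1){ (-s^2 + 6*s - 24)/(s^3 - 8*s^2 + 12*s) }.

f(t) = -exp(6*t) + 2*exp(2*t) - 2

Factor the denominator: s^3 - 8*s^2 + 12*s = s*(s - 6)*(s - 2).
Partial fraction decomposition gives [-1/(s - 6)] + [-2/s] + [2/(s - 2)].
Invert each term: -1/(s - 6) ↔ -e^(6t); -2/(s - 0) ↔ -2e^(0t); 2/(s - 2) ↔ 2e^(2t).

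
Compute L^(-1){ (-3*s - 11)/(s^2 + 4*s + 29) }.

-exp(-2*t)*sin(5*t) - 3*exp(-2*t)*cos(5*t)

Complete the square in the denominator: s^2 + 4*s + 29 = (s + 2)^2 + 5^2.
Split the numerator to match: -3*s - 11 = -3·(s + 2) - 1·5.
Invert each term: -3·(s + 2)/((s + 2)^2 + 25) ↔ -3e^(-2t)cos(5t); -1·5/((s + 2)^2 + 25) ↔ -e^(-2t)sin(5t).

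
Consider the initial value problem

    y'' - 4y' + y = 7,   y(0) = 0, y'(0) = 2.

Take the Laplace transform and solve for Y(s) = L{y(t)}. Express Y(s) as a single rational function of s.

Apply the Laplace transform to the equation.
The derivative rules (L{y''} = s^2 Y - s·y(0) - y'(0) and L{y'} = sY - y(0), with y(0) = 0, y'(0) = 2) turn the left side into (s^2 - 4*s + 1)Y - (2).
The right side is L{7} = 7/s.
So (s^2 - 4*s + 1)Y = 7/s + (2).
Divide through and combine into a single rational function.

Y(s) = (2*s + 7)/(s^3 - 4*s^2 + s)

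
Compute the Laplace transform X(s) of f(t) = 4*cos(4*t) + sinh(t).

The transform is linear, so treat each term independently.
L{sinh(t)} = 1/(s^2 - 1); (4)·[L{cos(4t)} = s/(s^2 + 16)].

X(s) = 4*s/(s^2 + 16) + 1/(s^2 - 1)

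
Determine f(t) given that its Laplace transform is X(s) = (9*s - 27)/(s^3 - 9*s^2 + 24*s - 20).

Factor the denominator: s^3 - 9*s^2 + 24*s - 20 = (s - 5)*(s - 2)^2.
Partial fraction decomposition gives [-2/(s - 2)] + [3/(s - 2)^2] + [2/(s - 5)].
Invert each term: -2/(s - 2) ↔ -2e^(2t); 3/(s - 2)^2 ↔ 3t·e^(2t); 2/(s - 5) ↔ 2e^(5t).

f(t) = 3*t*exp(2*t) + 2*exp(5*t) - 2*exp(2*t)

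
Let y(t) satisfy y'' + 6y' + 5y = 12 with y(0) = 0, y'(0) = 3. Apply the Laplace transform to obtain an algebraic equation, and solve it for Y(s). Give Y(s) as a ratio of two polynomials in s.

Y(s) = (3*s + 12)/(s^3 + 6*s^2 + 5*s)

Laplace-transform each side.
The derivative rules (L{y''} = s^2 Y - s·y(0) - y'(0) and L{y'} = sY - y(0), with y(0) = 0, y'(0) = 3) turn the left side into (s^2 + 6*s + 5)Y - (3).
The right side is L{12} = 12/s.
So (s^2 + 6*s + 5)Y = 12/s + (3).
Isolate Y and clear denominators.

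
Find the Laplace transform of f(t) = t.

L{t} = 1!/s^2 = 1/s^2.

s^(-2)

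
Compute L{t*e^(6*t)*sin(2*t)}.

4*(s - 6)/(s^2 - 12*s + 40)^2

L{sin(2t)} = 2/(s^2 + 4).
Multiplying by e^(6t) shifts s → s - 6, so L{e^(6*t)*sin(2*t)} = 2/((s - 6)^2 + 4).
Then apply L{t·g(t)} = -d/ds[G(s)] with G(s) = 2/((s - 6)^2 + 4):
differentiating 1 time and applying the sign gives 4*(s - 6)/(s^2 - 12*s + 40)^2.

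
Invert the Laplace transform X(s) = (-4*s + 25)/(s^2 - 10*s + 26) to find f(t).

f(t) = 5*exp(5*t)*sin(t) - 4*exp(5*t)*cos(t)

Complete the square in the denominator: s^2 - 10*s + 26 = (s - 5)^2 + 1^2.
Split the numerator to match: -4*s + 25 = -4·(s - 5) + 5·1.
Invert each term: -4·(s - 5)/((s - 5)^2 + 1) ↔ -4e^(5t)cos(t); 5·1/((s - 5)^2 + 1) ↔ 5e^(5t)sin(t).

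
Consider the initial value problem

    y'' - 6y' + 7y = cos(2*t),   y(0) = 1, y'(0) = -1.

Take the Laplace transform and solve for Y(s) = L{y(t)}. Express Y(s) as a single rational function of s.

Y(s) = (s^3 - 7*s^2 + 5*s - 28)/(s^4 - 6*s^3 + 11*s^2 - 24*s + 28)

Laplace-transform each side.
With L{y''} = s^2 Y - s·y(0) - y'(0) and L{y'} = sY - y(0), with y(0) = 1, y'(0) = -1: the LHS transforms to (s^2 - 6*s + 7)Y - (s - 7).
The right side is L{cos(2*t)} = s/(s^2 + 4).
So (s^2 - 6*s + 7)Y = s/(s^2 + 4) + (s - 7).
Divide through and combine into a single rational function.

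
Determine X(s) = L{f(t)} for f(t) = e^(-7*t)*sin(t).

X(s) = 1/((s + 7)^2 + 1)

L{sin(t)} = 1/(s^2 + 1).
By the first shifting theorem, multiplying by e^(-7t) replaces s with s + 7.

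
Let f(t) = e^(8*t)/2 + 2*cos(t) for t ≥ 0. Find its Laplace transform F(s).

Apply the Laplace transform termwise.
(1/2)·[L{e^(8t)} = 1/(s - 8)]; (2)·[L{cos(t)} = s/(s^2 + 1)].

F(s) = 2*s/(s^2 + 1) + 1/(2*(s - 8))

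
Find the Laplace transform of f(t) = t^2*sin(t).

2*(3*s^2 - 1)/(s^2 + 1)^3

L{sin(t)} = 1/(s^2 + 1).
Then apply L{t^2·g(t)} = (-1)^2 d^2/ds^2[G(s)] with G(s) = 1/(s^2 + 1):
differentiating 2 times and applying the sign gives 2*(3*s^2 - 1)/(s^2 + 1)^3.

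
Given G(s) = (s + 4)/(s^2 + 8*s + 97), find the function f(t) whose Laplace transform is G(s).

f(t) = exp(-4*t)*cos(9*t)

Rewrite the denominator: s^2 + 8*s + 97 = (s + 4)^2 + 81.
The form in (s + 4) signals a first-shifting-theorem factor e^(-4t).
Since L{cos(9t)} = s/(s^2 + 81), the inverse is e^(-4*t)*cos(9*t).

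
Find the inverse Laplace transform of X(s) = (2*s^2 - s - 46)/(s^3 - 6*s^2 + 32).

-3*t*exp(4*t) + 3*exp(4*t) - exp(-2*t)

Factor the denominator: s^3 - 6*s^2 + 32 = (s - 4)^2*(s + 2).
Partial fraction decomposition gives [3/(s - 4)] + [-3/(s - 4)^2] + [-1/(s + 2)].
Invert each term: 3/(s - 4) ↔ 3e^(4t); -3/(s - 4)^2 ↔ -3t·e^(4t); -1/(s + 2) ↔ -e^(-2t).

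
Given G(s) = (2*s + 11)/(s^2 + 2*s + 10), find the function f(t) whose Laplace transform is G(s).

f(t) = 3*exp(-t)*sin(3*t) + 2*exp(-t)*cos(3*t)

Complete the square in the denominator: s^2 + 2*s + 10 = (s + 1)^2 + 3^2.
Split the numerator to match: 2*s + 11 = 2·(s + 1) + 3·3.
Invert each term: 2·(s + 1)/((s + 1)^2 + 9) ↔ 2e^(-t)cos(3t); 3·3/((s + 1)^2 + 9) ↔ 3e^(-t)sin(3t).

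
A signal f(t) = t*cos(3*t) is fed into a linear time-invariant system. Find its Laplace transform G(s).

G(s) = (s - 3)*(s + 3)/(s^2 + 9)^2

L{cos(3t)} = s/(s^2 + 9).
Then apply L{t·g(t)} = -d/ds[H(s)] with H(s) = s/(s^2 + 9):
differentiating 1 time and applying the sign gives (s - 3)*(s + 3)/(s^2 + 9)^2.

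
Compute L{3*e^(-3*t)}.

L{3} = 3/s.
By the first shifting theorem, multiplying by e^(-3t) replaces s with s + 3.

3/(s + 3)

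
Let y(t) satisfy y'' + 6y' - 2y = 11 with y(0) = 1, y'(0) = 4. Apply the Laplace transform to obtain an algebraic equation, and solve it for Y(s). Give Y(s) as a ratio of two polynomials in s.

Apply the Laplace transform to the equation.
The derivative rules (L{y''} = s^2 Y - s·y(0) - y'(0) and L{y'} = sY - y(0), with y(0) = 1, y'(0) = 4) turn the left side into (s^2 + 6*s - 2)Y - (s + 10).
The right side is L{11} = 11/s.
So (s^2 + 6*s - 2)Y = 11/s + (s + 10).
Divide through and combine into a single rational function.

Y(s) = (s^2 + 10*s + 11)/(s^3 + 6*s^2 - 2*s)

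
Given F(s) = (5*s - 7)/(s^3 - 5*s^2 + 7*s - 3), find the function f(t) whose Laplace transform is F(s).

f(t) = t*exp(t) + 2*exp(3*t) - 2*exp(t)

Factor the denominator: s^3 - 5*s^2 + 7*s - 3 = (s - 3)*(s - 1)^2.
Partial fraction decomposition gives [-2/(s - 1)] + [(s - 1)^(-2)] + [2/(s - 3)].
Invert each term: -2/(s - 1) ↔ -2e^(t); 1/(s - 1)^2 ↔ t·e^(t); 2/(s - 3) ↔ 2e^(3t).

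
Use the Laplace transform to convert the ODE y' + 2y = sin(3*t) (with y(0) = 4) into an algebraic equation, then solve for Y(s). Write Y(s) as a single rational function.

Y(s) = (4*s^2 + 39)/(s^3 + 2*s^2 + 9*s + 18)

Take the Laplace transform of both sides.
Using L{y'} = sY - y(0) = sY - 4, the left side becomes (s + 2)Y - (4).
The right side is L{sin(3*t)} = 3/(s^2 + 9).
So (s + 2)Y = 3/(s^2 + 9) + (4).
Solve for Y(s) and write it as one ratio of polynomials.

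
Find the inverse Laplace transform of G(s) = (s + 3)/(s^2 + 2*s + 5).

exp(-t)*sin(2*t) + exp(-t)*cos(2*t)

Complete the square in the denominator: s^2 + 2*s + 5 = (s + 1)^2 + 2^2.
Split the numerator to match: s + 3 = 1·(s + 1) + 1·2.
Invert each term: 1·(s + 1)/((s + 1)^2 + 4) ↔ e^(-t)cos(2t); 1·2/((s + 1)^2 + 4) ↔ e^(-t)sin(2t).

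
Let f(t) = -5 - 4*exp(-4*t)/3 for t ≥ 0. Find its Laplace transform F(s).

Apply the Laplace transform termwise.
(-4/3)·[L{e^(-4t)} = 1/(s + 4)]; L{-5} = -5/s.

F(s) = -4/(3*(s + 4)) - 5/s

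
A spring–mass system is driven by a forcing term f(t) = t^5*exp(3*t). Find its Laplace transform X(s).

X(s) = 120/(s - 3)^6

L{t^5} = 5!/s^6 = 120/s^6.
By the first shifting theorem, multiplying by e^(3t) replaces s with s - 3.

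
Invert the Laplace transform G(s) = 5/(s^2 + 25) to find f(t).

Since L{sin(5t)} = 5/(s^2 + 25), the inverse is sin(5*t).

f(t) = sin(5*t)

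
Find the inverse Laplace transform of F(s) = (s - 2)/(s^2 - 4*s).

Rewrite the denominator: s^2 - 4*s = (s - 2)^2 - 4.
The form in (s - 2) signals a first-shifting-theorem factor e^(2t).
Since L{cosh(2t)} = s/(s^2 - 4), the inverse is e^(2*t)*cosh(2*t).

exp(2*t)*cosh(2*t)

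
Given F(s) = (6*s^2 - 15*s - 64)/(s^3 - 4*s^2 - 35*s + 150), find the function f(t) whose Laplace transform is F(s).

Factor the denominator: s^3 - 4*s^2 - 35*s + 150 = (s - 5)^2*(s + 6).
Partial fraction decomposition gives [4/(s - 5)] + [(s - 5)^(-2)] + [2/(s + 6)].
Invert each term: 4/(s - 5) ↔ 4e^(5t); 1/(s - 5)^2 ↔ t·e^(5t); 2/(s + 6) ↔ 2e^(-6t).

f(t) = t*exp(5*t) + 4*exp(5*t) + 2*exp(-6*t)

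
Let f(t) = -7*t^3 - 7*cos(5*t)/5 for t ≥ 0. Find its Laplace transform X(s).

X(s) = -7*s/(5*(s^2 + 25)) - 42/s^4

By linearity of the Laplace transform, transform each term separately.
(-7/5)·[L{cos(5t)} = s/(s^2 + 25)]; (-7)·[L{t^3} = 3!/s^4 = 6/s^4].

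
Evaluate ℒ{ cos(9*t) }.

s/(s^2 + 81)

L{cos(9t)} = s/(s^2 + 81).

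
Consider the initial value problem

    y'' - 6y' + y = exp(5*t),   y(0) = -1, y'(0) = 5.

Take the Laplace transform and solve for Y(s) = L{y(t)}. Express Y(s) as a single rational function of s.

Laplace-transform each side.
Using L{y''} = s^2 Y - s·y(0) - y'(0) and L{y'} = sY - y(0), with y(0) = -1, y'(0) = 5, the left side becomes (s^2 - 6*s + 1)Y - (-s + 11).
The right side is L{exp(5*t)} = 1/(s - 5).
So (s^2 - 6*s + 1)Y = 1/(s - 5) + (-s + 11).
Divide through and combine into a single rational function.

Y(s) = (-s^2 + 16*s - 54)/(s^3 - 11*s^2 + 31*s - 5)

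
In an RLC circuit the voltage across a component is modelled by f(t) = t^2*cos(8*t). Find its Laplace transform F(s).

F(s) = 2*s*(s^2 - 192)/(s^2 + 64)^3

L{cos(8t)} = s/(s^2 + 64).
Then apply L{t^2·g(t)} = (-1)^2 d^2/ds^2[G(s)] with G(s) = s/(s^2 + 64):
differentiating 2 times and applying the sign gives 2*s*(s^2 - 192)/(s^2 + 64)^3.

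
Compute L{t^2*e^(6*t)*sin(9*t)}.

54*(s^2 - 12*s + 9)/(s^2 - 12*s + 117)^3

L{sin(9t)} = 9/(s^2 + 81).
Multiplying by e^(6t) shifts s → s - 6, so L{e^(6*t)*sin(9*t)} = 9/((s - 6)^2 + 81).
Then apply L{t^2·g(t)} = (-1)^2 d^2/ds^2[G(s)] with G(s) = 9/((s - 6)^2 + 81):
differentiating 2 times and applying the sign gives 54*(s^2 - 12*s + 9)/(s^2 - 12*s + 117)^3.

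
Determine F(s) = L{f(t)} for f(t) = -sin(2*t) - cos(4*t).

F(s) = -s/(s^2 + 16) - 2/(s^2 + 4)

The transform is linear, so treat each term independently.
(-1)·[L{sin(2t)} = 2/(s^2 + 4)]; (-1)·[L{cos(4t)} = s/(s^2 + 16)].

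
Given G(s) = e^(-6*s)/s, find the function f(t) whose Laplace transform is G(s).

f(t) = Heaviside(t - 6)

The factor e^(-6s) signals a time shift by c = 6 (second shifting theorem).
L{1} = 1/s, so L^-1{1/s} = 1.
Hence the inverse is u(t - 6) times that function evaluated at t - 6.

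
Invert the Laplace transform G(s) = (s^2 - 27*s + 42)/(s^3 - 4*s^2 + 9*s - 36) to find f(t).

f(t) = -2*exp(4*t) - 5*sin(3*t) + 3*cos(3*t)

Factor the denominator: s^3 - 4*s^2 + 9*s - 36 = (s - 4)*(s^2 + 9).
Partial fraction decomposition gives [-2/(s - 4)] + [3*s/(s^2 + 9)] + [-15/(s^2 + 9)].
Invert each term: -2/(s - 4) ↔ -2e^(4t); 3·s/(s^2 + 9) ↔ 3cos(3t); -5·3/(s^2 + 9) ↔ -5sin(3t).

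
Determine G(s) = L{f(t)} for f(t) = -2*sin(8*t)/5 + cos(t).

G(s) = s/(s^2 + 1) - 16/(5*(s^2 + 64))

The transform is linear, so treat each term independently.
(-2/5)·[L{sin(8t)} = 8/(s^2 + 64)]; L{cos(t)} = s/(s^2 + 1).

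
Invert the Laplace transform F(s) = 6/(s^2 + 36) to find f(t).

f(t) = sin(6*t)

Since L{sin(6t)} = 6/(s^2 + 36), the inverse is sin(6*t).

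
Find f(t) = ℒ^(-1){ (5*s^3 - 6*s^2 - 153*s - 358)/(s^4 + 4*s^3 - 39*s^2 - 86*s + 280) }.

f(t) = -2*exp(5*t) + 4*exp(2*t) - exp(-4*t) + 4*exp(-7*t)

Factor the denominator: s^4 + 4*s^3 - 39*s^2 - 86*s + 280 = (s - 5)*(s - 2)*(s + 4)*(s + 7).
Partial fraction decomposition gives [-1/(s + 4)] + [-2/(s - 5)] + [4/(s - 2)] + [4/(s + 7)].
Invert each term: -1/(s + 4) ↔ -e^(-4t); -2/(s - 5) ↔ -2e^(5t); 4/(s - 2) ↔ 4e^(2t); 4/(s + 7) ↔ 4e^(-7t).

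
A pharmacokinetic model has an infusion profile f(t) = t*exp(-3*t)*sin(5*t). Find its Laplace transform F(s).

F(s) = 10*(s + 3)/(s^2 + 6*s + 34)^2

L{sin(5t)} = 5/(s^2 + 25).
Multiplying by e^(-3t) shifts s → s + 3, so L{exp(-3*t)*sin(5*t)} = 5/((s + 3)^2 + 25).
Then apply L{t·g(t)} = -d/ds[G(s)] with G(s) = 5/((s + 3)^2 + 25):
differentiating 1 time and applying the sign gives 10*(s + 3)/(s^2 + 6*s + 34)^2.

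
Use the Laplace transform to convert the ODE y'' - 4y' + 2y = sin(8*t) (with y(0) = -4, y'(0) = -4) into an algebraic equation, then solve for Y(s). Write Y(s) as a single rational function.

Laplace-transform each side.
The derivative rules (L{y''} = s^2 Y - s·y(0) - y'(0) and L{y'} = sY - y(0), with y(0) = -4, y'(0) = -4) turn the left side into (s^2 - 4*s + 2)Y - (-4*s + 12).
The right side is L{sin(8*t)} = 8/(s^2 + 64).
So (s^2 - 4*s + 2)Y = 8/(s^2 + 64) + (-4*s + 12).
Solve for Y(s) and write it as one ratio of polynomials.

Y(s) = (-4*s^3 + 12*s^2 - 256*s + 776)/(s^4 - 4*s^3 + 66*s^2 - 256*s + 128)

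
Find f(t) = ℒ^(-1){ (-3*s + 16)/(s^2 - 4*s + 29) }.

f(t) = 2*exp(2*t)*sin(5*t) - 3*exp(2*t)*cos(5*t)

Complete the square in the denominator: s^2 - 4*s + 29 = (s - 2)^2 + 5^2.
Split the numerator to match: -3*s + 16 = -3·(s - 2) + 2·5.
Invert each term: -3·(s - 2)/((s - 2)^2 + 25) ↔ -3e^(2t)cos(5t); 2·5/((s - 2)^2 + 25) ↔ 2e^(2t)sin(5t).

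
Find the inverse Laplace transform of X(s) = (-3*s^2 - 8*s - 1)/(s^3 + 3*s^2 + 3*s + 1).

Factor the denominator: s^3 + 3*s^2 + 3*s + 1 = (s + 1)^3.
Partial fraction decomposition gives [-3/(s + 1)] + [-2/(s + 1)^2] + [4/(s + 1)^3].
Invert each term: -3/(s + 1) ↔ -3e^(-t); -2/(s + 1)^2 ↔ -2t·e^(-t); 4/(s + 1)^3 ↔ (2)t^2·e^(-t).

2*t^2*exp(-t) - 2*t*exp(-t) - 3*exp(-t)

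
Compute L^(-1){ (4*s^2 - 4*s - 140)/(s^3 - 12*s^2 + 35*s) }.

Factor the denominator: s^3 - 12*s^2 + 35*s = s*(s - 7)*(s - 5).
Partial fraction decomposition gives [-4/s] + [6/(s - 5)] + [2/(s - 7)].
Invert each term: -4/(s - 0) ↔ -4e^(0t); 6/(s - 5) ↔ 6e^(5t); 2/(s - 7) ↔ 2e^(7t).

2*exp(7*t) + 6*exp(5*t) - 4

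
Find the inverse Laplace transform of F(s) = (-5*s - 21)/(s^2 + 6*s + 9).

Factor the denominator: s^2 + 6*s + 9 = (s + 3)^2.
Partial fraction decomposition gives [-5/(s + 3)] + [-6/(s + 3)^2].
Invert each term: -5/(s + 3) ↔ -5e^(-3t); -6/(s + 3)^2 ↔ -6t·e^(-3t).

-6*t*exp(-3*t) - 5*exp(-3*t)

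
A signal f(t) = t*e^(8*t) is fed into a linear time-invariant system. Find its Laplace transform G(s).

L{e^(8t)} = 1/(s - 8).
Then apply L{t·g(t)} = -d/ds[H(s)] with H(s) = 1/(s - 8):
differentiating 1 time and applying the sign gives (s - 8)^(-2).

G(s) = (s - 8)^(-2)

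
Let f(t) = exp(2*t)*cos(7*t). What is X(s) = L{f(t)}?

X(s) = (s - 2)/((s - 2)^2 + 49)

L{cos(7t)} = s/(s^2 + 49).
By the first shifting theorem, multiplying by e^(2t) replaces s with s - 2.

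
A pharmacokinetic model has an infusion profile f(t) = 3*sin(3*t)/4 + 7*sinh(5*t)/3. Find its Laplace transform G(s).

The transform is linear, so treat each term independently.
(7/3)·[L{sinh(5t)} = 5/(s^2 - 25)]; (3/4)·[L{sin(3t)} = 3/(s^2 + 9)].

G(s) = 9/(4*(s^2 + 9)) + 35/(3*(s^2 - 25))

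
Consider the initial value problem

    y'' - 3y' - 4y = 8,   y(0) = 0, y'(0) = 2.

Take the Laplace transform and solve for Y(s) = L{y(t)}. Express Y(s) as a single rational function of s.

Y(s) = (2*s + 8)/(s^3 - 3*s^2 - 4*s)

Take the Laplace transform of both sides.
The derivative rules (L{y''} = s^2 Y - s·y(0) - y'(0) and L{y'} = sY - y(0), with y(0) = 0, y'(0) = 2) turn the left side into (s^2 - 3*s - 4)Y - (2).
The right side is L{8} = 8/s.
So (s^2 - 3*s - 4)Y = 8/s + (2).
Divide through and combine into a single rational function.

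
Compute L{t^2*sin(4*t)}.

8*(3*s^2 - 16)/(s^2 + 16)^3

L{sin(4t)} = 4/(s^2 + 16).
Then apply L{t^2·g(t)} = (-1)^2 d^2/ds^2[G(s)] with G(s) = 4/(s^2 + 16):
differentiating 2 times and applying the sign gives 8*(3*s^2 - 16)/(s^2 + 16)^3.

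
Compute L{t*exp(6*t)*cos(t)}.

L{cos(t)} = s/(s^2 + 1).
Multiplying by e^(6t) shifts s → s - 6, so L{exp(6*t)*cos(t)} = (s - 6)/((s - 6)^2 + 1).
Then apply L{t·g(t)} = -d/ds[G(s)] with G(s) = (s - 6)/((s - 6)^2 + 1):
differentiating 1 time and applying the sign gives (s - 7)*(s - 5)/(s^2 - 12*s + 37)^2.

(s - 7)*(s - 5)/(s^2 - 12*s + 37)^2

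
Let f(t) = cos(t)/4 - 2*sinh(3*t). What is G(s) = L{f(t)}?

By linearity of the Laplace transform, transform each term separately.
(-2)·[L{sinh(3t)} = 3/(s^2 - 9)]; (1/4)·[L{cos(t)} = s/(s^2 + 1)].

G(s) = s/(4*(s^2 + 1)) - 6/(s^2 - 9)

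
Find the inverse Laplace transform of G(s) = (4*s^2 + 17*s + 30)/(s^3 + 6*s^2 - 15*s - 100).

-5*t*exp(-5*t) + 2*exp(4*t) + 2*exp(-5*t)

Factor the denominator: s^3 + 6*s^2 - 15*s - 100 = (s - 4)*(s + 5)^2.
Partial fraction decomposition gives [2/(s + 5)] + [-5/(s + 5)^2] + [2/(s - 4)].
Invert each term: 2/(s + 5) ↔ 2e^(-5t); -5/(s + 5)^2 ↔ -5t·e^(-5t); 2/(s - 4) ↔ 2e^(4t).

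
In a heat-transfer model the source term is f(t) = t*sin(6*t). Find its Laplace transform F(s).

F(s) = 12*s/(s^2 + 36)^2

L{sin(6t)} = 6/(s^2 + 36).
Then apply L{t·g(t)} = -d/ds[G(s)] with G(s) = 6/(s^2 + 36):
differentiating 1 time and applying the sign gives 12*s/(s^2 + 36)^2.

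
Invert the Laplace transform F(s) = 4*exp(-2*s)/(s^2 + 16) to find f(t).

The factor e^(-2s) signals a time shift by c = 2 (second shifting theorem).
L{sin(4t)} = 4/(s^2 + 16), so L^-1{4/(s^2 + 16)} = sin(4*t).
Hence the inverse is u(t - 2) times that function evaluated at t - 2.

f(t) = Heaviside(t - 2)*(sin(4*t - 8))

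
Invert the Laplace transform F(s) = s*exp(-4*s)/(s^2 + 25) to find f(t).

f(t) = Heaviside(t - 4)*(cos(5*t - 20))

The factor e^(-4s) signals a time shift by c = 4 (second shifting theorem).
L{cos(5t)} = s/(s^2 + 25), so L^-1{s/(s^2 + 25)} = cos(5*t).
Hence the inverse is u(t - 4) times that function evaluated at t - 4.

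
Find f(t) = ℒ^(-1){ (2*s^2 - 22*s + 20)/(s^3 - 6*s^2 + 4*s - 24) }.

Factor the denominator: s^3 - 6*s^2 + 4*s - 24 = (s - 6)*(s^2 + 4).
Partial fraction decomposition gives [-1/(s - 6)] + [3*s/(s^2 + 4)] + [-4/(s^2 + 4)].
Invert each term: -1/(s - 6) ↔ -e^(6t); 3·s/(s^2 + 4) ↔ 3cos(2t); -2·2/(s^2 + 4) ↔ -2sin(2t).

f(t) = -exp(6*t) - 2*sin(2*t) + 3*cos(2*t)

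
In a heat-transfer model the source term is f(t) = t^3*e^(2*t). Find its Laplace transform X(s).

L{t^3} = 3!/s^4 = 6/s^4.
By the first shifting theorem, multiplying by e^(2t) replaces s with s - 2.

X(s) = 6/(s - 2)^4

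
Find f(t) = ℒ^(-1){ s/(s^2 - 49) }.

f(t) = cosh(7*t)

Since L{cosh(7t)} = s/(s^2 - 49), the inverse is cosh(7*t).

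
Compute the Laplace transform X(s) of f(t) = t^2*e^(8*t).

L{e^(8t)} = 1/(s - 8).
Then apply L{t^2·g(t)} = (-1)^2 d^2/ds^2[G(s)] with G(s) = 1/(s - 8):
differentiating 2 times and applying the sign gives 2/(s - 8)^3.

X(s) = 2/(s - 8)^3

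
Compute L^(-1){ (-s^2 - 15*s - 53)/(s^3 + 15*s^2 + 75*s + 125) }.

Factor the denominator: s^3 + 15*s^2 + 75*s + 125 = (s + 5)^3.
Partial fraction decomposition gives [-1/(s + 5)] + [-5/(s + 5)^2] + [-3/(s + 5)^3].
Invert each term: -1/(s + 5) ↔ -e^(-5t); -5/(s + 5)^2 ↔ -5t·e^(-5t); -3/(s + 5)^3 ↔ (-3/2)t^2·e^(-5t).

-3*t^2*exp(-5*t)/2 - 5*t*exp(-5*t) - exp(-5*t)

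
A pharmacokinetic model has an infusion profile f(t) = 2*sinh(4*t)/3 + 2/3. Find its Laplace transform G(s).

By linearity of the Laplace transform, transform each term separately.
(2/3)·[L{sinh(4t)} = 4/(s^2 - 16)]; L{2/3} = (2/3)/s.

G(s) = 8/(3*(s^2 - 16)) + 2/(3*s)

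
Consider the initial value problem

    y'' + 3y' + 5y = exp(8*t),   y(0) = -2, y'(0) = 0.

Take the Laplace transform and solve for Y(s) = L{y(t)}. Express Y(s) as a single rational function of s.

Y(s) = (-2*s^2 + 10*s + 49)/(s^3 - 5*s^2 - 19*s - 40)

Take the Laplace transform of both sides.
The derivative rules (L{y''} = s^2 Y - s·y(0) - y'(0) and L{y'} = sY - y(0), with y(0) = -2, y'(0) = 0) turn the left side into (s^2 + 3*s + 5)Y - (-2*s - 6).
The right side is L{exp(8*t)} = 1/(s - 8).
So (s^2 + 3*s + 5)Y = 1/(s - 8) + (-2*s - 6).
Isolate Y and clear denominators.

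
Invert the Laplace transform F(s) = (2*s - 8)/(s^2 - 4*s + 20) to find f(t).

Complete the square in the denominator: s^2 - 4*s + 20 = (s - 2)^2 + 4^2.
Split the numerator to match: 2*s - 8 = 2·(s - 2) - 1·4.
Invert each term: 2·(s - 2)/((s - 2)^2 + 16) ↔ 2e^(2t)cos(4t); -1·4/((s - 2)^2 + 16) ↔ -e^(2t)sin(4t).

f(t) = -exp(2*t)*sin(4*t) + 2*exp(2*t)*cos(4*t)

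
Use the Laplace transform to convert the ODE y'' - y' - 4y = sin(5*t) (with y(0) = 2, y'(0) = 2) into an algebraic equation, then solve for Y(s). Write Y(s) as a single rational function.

Transform both sides with L{·}.
With L{y''} = s^2 Y - s·y(0) - y'(0) and L{y'} = sY - y(0), with y(0) = 2, y'(0) = 2: the LHS transforms to (s^2 - s - 4)Y - (2*s).
The right side is L{sin(5*t)} = 5/(s^2 + 25).
So (s^2 - s - 4)Y = 5/(s^2 + 25) + (2*s).
Divide through and combine into a single rational function.

Y(s) = (2*s^3 + 50*s + 5)/(s^4 - s^3 + 21*s^2 - 25*s - 100)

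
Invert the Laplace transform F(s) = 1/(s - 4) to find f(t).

Since L{e^(4t)} = 1/(s - 4), the inverse is e^(4*t).

f(t) = exp(4*t)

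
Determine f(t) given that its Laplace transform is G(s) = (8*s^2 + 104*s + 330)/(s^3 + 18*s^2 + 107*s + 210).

Factor the denominator: s^3 + 18*s^2 + 107*s + 210 = (s + 5)*(s + 6)*(s + 7).
Partial fraction decomposition gives [6/(s + 6)] + [-3/(s + 7)] + [5/(s + 5)].
Invert each term: 6/(s + 6) ↔ 6e^(-6t); -3/(s + 7) ↔ -3e^(-7t); 5/(s + 5) ↔ 5e^(-5t).

f(t) = 5*exp(-5*t) + 6*exp(-6*t) - 3*exp(-7*t)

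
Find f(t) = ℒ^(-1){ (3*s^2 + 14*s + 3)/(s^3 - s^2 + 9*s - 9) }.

Factor the denominator: s^3 - s^2 + 9*s - 9 = (s - 1)*(s^2 + 9).
Partial fraction decomposition gives [2/(s - 1)] + [s/(s^2 + 9)] + [15/(s^2 + 9)].
Invert each term: 2/(s - 1) ↔ 2e^(t); 1·s/(s^2 + 9) ↔ cos(3t); 5·3/(s^2 + 9) ↔ 5sin(3t).

f(t) = 2*exp(t) + 5*sin(3*t) + cos(3*t)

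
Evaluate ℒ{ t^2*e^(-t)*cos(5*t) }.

2*(s + 1)*(s^2 + 2*s - 74)/(s^2 + 2*s + 26)^3

L{cos(5t)} = s/(s^2 + 25).
Multiplying by e^(-t) shifts s → s + 1, so L{e^(-t)*cos(5*t)} = (s + 1)/((s + 1)^2 + 25).
Then apply L{t^2·g(t)} = (-1)^2 d^2/ds^2[G(s)] with G(s) = (s + 1)/((s + 1)^2 + 25):
differentiating 2 times and applying the sign gives 2*(s + 1)*(s^2 + 2*s - 74)/(s^2 + 2*s + 26)^3.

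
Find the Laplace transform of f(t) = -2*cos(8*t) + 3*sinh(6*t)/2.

The transform is linear, so treat each term independently.
(-2)·[L{cos(8t)} = s/(s^2 + 64)]; (3/2)·[L{sinh(6t)} = 6/(s^2 - 36)].

-2*s/(s^2 + 64) + 9/(s^2 - 36)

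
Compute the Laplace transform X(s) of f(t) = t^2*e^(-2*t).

L{e^(-2t)} = 1/(s + 2).
Then apply L{t^2·g(t)} = (-1)^2 d^2/ds^2[G(s)] with G(s) = 1/(s + 2):
differentiating 2 times and applying the sign gives 2/(s + 2)^3.

X(s) = 2/(s + 2)^3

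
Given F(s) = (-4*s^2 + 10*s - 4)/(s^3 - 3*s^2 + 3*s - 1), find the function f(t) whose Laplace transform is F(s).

f(t) = t^2*exp(t) + 2*t*exp(t) - 4*exp(t)

Factor the denominator: s^3 - 3*s^2 + 3*s - 1 = (s - 1)^3.
Partial fraction decomposition gives [-4/(s - 1)] + [2/(s - 1)^2] + [2/(s - 1)^3].
Invert each term: -4/(s - 1) ↔ -4e^(t); 2/(s - 1)^2 ↔ 2t·e^(t); 2/(s - 1)^3 ↔ (1)t^2·e^(t).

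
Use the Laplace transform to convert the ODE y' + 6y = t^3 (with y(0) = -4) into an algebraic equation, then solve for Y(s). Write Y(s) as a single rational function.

Y(s) = (-4*s^4 + 6)/(s^5 + 6*s^4)

Laplace-transform each side.
The derivative rules (L{y'} = sY - y(0) = sY - (-4)) turn the left side into (s + 6)Y - (-4).
The right side is L{t^3} = 6/s^4.
So (s + 6)Y = 6/s^4 + (-4).
Solve for Y(s) and write it as one ratio of polynomials.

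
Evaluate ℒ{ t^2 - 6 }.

The transform is linear, so treat each term independently.
L{-6} = -6/s; L{t^2} = 2!/s^3 = 2/s^3.

-6/s + 2/s^3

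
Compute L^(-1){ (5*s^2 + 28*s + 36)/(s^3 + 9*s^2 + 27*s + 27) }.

Factor the denominator: s^3 + 9*s^2 + 27*s + 27 = (s + 3)^3.
Partial fraction decomposition gives [5/(s + 3)] + [-2/(s + 3)^2] + [-3/(s + 3)^3].
Invert each term: 5/(s + 3) ↔ 5e^(-3t); -2/(s + 3)^2 ↔ -2t·e^(-3t); -3/(s + 3)^3 ↔ (-3/2)t^2·e^(-3t).

-3*t^2*exp(-3*t)/2 - 2*t*exp(-3*t) + 5*exp(-3*t)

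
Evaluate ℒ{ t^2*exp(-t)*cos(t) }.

L{cos(t)} = s/(s^2 + 1).
Multiplying by e^(-t) shifts s → s + 1, so L{exp(-t)*cos(t)} = (s + 1)/((s + 1)^2 + 1).
Then apply L{t^2·g(t)} = (-1)^2 d^2/ds^2[H(s)] with H(s) = (s + 1)/((s + 1)^2 + 1):
differentiating 2 times and applying the sign gives 2*(s + 1)*(s^2 + 2*s - 2)/(s^2 + 2*s + 2)^3.

2*(s + 1)*(s^2 + 2*s - 2)/(s^2 + 2*s + 2)^3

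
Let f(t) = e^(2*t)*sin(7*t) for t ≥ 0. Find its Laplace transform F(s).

F(s) = 7/((s - 2)^2 + 49)

L{sin(7t)} = 7/(s^2 + 49).
By the first shifting theorem, multiplying by e^(2t) replaces s with s - 2.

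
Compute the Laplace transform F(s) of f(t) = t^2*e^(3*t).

L{e^(3t)} = 1/(s - 3).
Then apply L{t^2·g(t)} = (-1)^2 d^2/ds^2[G(s)] with G(s) = 1/(s - 3):
differentiating 2 times and applying the sign gives 2/(s - 3)^3.

F(s) = 2/(s - 3)^3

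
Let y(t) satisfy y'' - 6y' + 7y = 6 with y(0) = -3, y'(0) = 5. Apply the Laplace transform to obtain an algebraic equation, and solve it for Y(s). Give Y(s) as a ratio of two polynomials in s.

Y(s) = (-3*s^2 + 23*s + 6)/(s^3 - 6*s^2 + 7*s)

Transform both sides with L{·}.
With L{y''} = s^2 Y - s·y(0) - y'(0) and L{y'} = sY - y(0), with y(0) = -3, y'(0) = 5: the LHS transforms to (s^2 - 6*s + 7)Y - (-3*s + 23).
The right side is L{6} = 6/s.
So (s^2 - 6*s + 7)Y = 6/s + (-3*s + 23).
Isolate Y and clear denominators.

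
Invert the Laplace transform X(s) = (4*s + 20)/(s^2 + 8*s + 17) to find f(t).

f(t) = 4*exp(-4*t)*sin(t) + 4*exp(-4*t)*cos(t)

Complete the square in the denominator: s^2 + 8*s + 17 = (s + 4)^2 + 1^2.
Split the numerator to match: 4*s + 20 = 4·(s + 4) + 4·1.
Invert each term: 4·(s + 4)/((s + 4)^2 + 1) ↔ 4e^(-4t)cos(t); 4·1/((s + 4)^2 + 1) ↔ 4e^(-4t)sin(t).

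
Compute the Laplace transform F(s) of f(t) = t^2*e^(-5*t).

L{e^(-5t)} = 1/(s + 5).
Then apply L{t^2·g(t)} = (-1)^2 d^2/ds^2[G(s)] with G(s) = 1/(s + 5):
differentiating 2 times and applying the sign gives 2/(s + 5)^3.

F(s) = 2/(s + 5)^3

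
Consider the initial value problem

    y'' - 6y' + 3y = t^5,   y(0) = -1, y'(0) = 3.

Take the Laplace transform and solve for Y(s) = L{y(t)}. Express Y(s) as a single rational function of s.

Apply the Laplace transform to the equation.
The derivative rules (L{y''} = s^2 Y - s·y(0) - y'(0) and L{y'} = sY - y(0), with y(0) = -1, y'(0) = 3) turn the left side into (s^2 - 6*s + 3)Y - (-s + 9).
The right side is L{t^5} = 120/s^6.
So (s^2 - 6*s + 3)Y = 120/s^6 + (-s + 9).
Divide through and combine into a single rational function.

Y(s) = (-s^7 + 9*s^6 + 120)/(s^8 - 6*s^7 + 3*s^6)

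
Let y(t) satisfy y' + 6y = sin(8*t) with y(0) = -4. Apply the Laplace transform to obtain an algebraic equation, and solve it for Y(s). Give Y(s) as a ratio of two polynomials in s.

Apply the Laplace transform to the equation.
The derivative rules (L{y'} = sY - y(0) = sY - (-4)) turn the left side into (s + 6)Y - (-4).
The right side is L{sin(8*t)} = 8/(s^2 + 64).
So (s + 6)Y = 8/(s^2 + 64) + (-4).
Isolate Y and clear denominators.

Y(s) = (-4*s^2 - 248)/(s^3 + 6*s^2 + 64*s + 384)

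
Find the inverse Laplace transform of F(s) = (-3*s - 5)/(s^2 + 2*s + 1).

Factor the denominator: s^2 + 2*s + 1 = (s + 1)^2.
Partial fraction decomposition gives [-3/(s + 1)] + [-2/(s + 1)^2].
Invert each term: -3/(s + 1) ↔ -3e^(-t); -2/(s + 1)^2 ↔ -2t·e^(-t).

-2*t*exp(-t) - 3*exp(-t)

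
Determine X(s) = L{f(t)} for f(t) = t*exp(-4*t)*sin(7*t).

L{sin(7t)} = 7/(s^2 + 49).
Multiplying by e^(-4t) shifts s → s + 4, so L{exp(-4*t)*sin(7*t)} = 7/((s + 4)^2 + 49).
Then apply L{t·g(t)} = -d/ds[G(s)] with G(s) = 7/((s + 4)^2 + 49):
differentiating 1 time and applying the sign gives 14*(s + 4)/(s^2 + 8*s + 65)^2.

X(s) = 14*(s + 4)/(s^2 + 8*s + 65)^2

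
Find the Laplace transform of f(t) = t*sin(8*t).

16*s/(s^2 + 64)^2

L{sin(8t)} = 8/(s^2 + 64).
Then apply L{t·g(t)} = -d/ds[G(s)] with G(s) = 8/(s^2 + 64):
differentiating 1 time and applying the sign gives 16*s/(s^2 + 64)^2.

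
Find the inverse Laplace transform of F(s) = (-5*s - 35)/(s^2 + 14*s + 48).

Rewrite the denominator: s^2 + 14*s + 48 = (s + 7)^2 - 1.
The form in (s + 7) signals a first-shifting-theorem factor e^(-7t).
Since L{cosh(t)} = s/(s^2 - 1), the inverse is exp(-7*t)*cosh(t), scaled by -5.

-5*exp(-7*t)*cosh(t)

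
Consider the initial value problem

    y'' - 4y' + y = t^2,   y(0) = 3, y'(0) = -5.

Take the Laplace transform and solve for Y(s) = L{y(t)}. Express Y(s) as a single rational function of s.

Apply the Laplace transform to the equation.
Using L{y''} = s^2 Y - s·y(0) - y'(0) and L{y'} = sY - y(0), with y(0) = 3, y'(0) = -5, the left side becomes (s^2 - 4*s + 1)Y - (3*s - 17).
The right side is L{t^2} = 2/s^3.
So (s^2 - 4*s + 1)Y = 2/s^3 + (3*s - 17).
Isolate Y and clear denominators.

Y(s) = (3*s^4 - 17*s^3 + 2)/(s^5 - 4*s^4 + s^3)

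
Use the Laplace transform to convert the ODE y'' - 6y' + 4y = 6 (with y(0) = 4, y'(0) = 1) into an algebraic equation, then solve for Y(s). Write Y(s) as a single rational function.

Apply the Laplace transform to the equation.
With L{y''} = s^2 Y - s·y(0) - y'(0) and L{y'} = sY - y(0), with y(0) = 4, y'(0) = 1: the LHS transforms to (s^2 - 6*s + 4)Y - (4*s - 23).
The right side is L{6} = 6/s.
So (s^2 - 6*s + 4)Y = 6/s + (4*s - 23).
Divide through and combine into a single rational function.

Y(s) = (4*s^2 - 23*s + 6)/(s^3 - 6*s^2 + 4*s)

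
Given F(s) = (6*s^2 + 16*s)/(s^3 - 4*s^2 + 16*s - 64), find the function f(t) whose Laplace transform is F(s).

f(t) = 5*exp(4*t) + 5*sin(4*t) + cos(4*t)

Factor the denominator: s^3 - 4*s^2 + 16*s - 64 = (s - 4)*(s^2 + 16).
Partial fraction decomposition gives [5/(s - 4)] + [s/(s^2 + 16)] + [20/(s^2 + 16)].
Invert each term: 5/(s - 4) ↔ 5e^(4t); 1·s/(s^2 + 16) ↔ cos(4t); 5·4/(s^2 + 16) ↔ 5sin(4t).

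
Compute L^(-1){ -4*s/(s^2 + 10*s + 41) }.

5*exp(-5*t)*sin(4*t) - 4*exp(-5*t)*cos(4*t)

Complete the square in the denominator: s^2 + 10*s + 41 = (s + 5)^2 + 4^2.
Split the numerator to match: -4*s = -4·(s + 5) + 5·4.
Invert each term: -4·(s + 5)/((s + 5)^2 + 16) ↔ -4e^(-5t)cos(4t); 5·4/((s + 5)^2 + 16) ↔ 5e^(-5t)sin(4t).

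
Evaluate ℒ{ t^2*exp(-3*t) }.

L{e^(-3t)} = 1/(s + 3).
Then apply L{t^2·g(t)} = (-1)^2 d^2/ds^2[G(s)] with G(s) = 1/(s + 3):
differentiating 2 times and applying the sign gives 2/(s + 3)^3.

2/(s + 3)^3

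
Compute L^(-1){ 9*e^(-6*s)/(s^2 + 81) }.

The factor e^(-6s) signals a time shift by c = 6 (second shifting theorem).
L{sin(9t)} = 9/(s^2 + 81), so L^-1{9/(s^2 + 81)} = sin(9*t).
Hence the inverse is u(t - 6) times that function evaluated at t - 6.

Heaviside(t - 6)*(sin(9*t - 54))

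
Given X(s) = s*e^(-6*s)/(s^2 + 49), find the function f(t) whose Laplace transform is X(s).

f(t) = Heaviside(t - 6)*(cos(7*t - 42))

The factor e^(-6s) signals a time shift by c = 6 (second shifting theorem).
L{cos(7t)} = s/(s^2 + 49), so L^-1{s/(s^2 + 49)} = cos(7*t).
Hence the inverse is u(t - 6) times that function evaluated at t - 6.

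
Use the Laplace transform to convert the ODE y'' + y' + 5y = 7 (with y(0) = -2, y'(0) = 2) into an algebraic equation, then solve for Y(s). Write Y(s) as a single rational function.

Y(s) = (-2*s^2 + 7)/(s^3 + s^2 + 5*s)

Take the Laplace transform of both sides.
The derivative rules (L{y''} = s^2 Y - s·y(0) - y'(0) and L{y'} = sY - y(0), with y(0) = -2, y'(0) = 2) turn the left side into (s^2 + s + 5)Y - (-2*s).
The right side is L{7} = 7/s.
So (s^2 + s + 5)Y = 7/s + (-2*s).
Isolate Y and clear denominators.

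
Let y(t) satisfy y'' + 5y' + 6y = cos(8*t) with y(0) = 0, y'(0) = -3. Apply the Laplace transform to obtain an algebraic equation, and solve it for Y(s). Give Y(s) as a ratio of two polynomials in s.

Y(s) = (-3*s^2 + s - 192)/(s^4 + 5*s^3 + 70*s^2 + 320*s + 384)

Take the Laplace transform of both sides.
The derivative rules (L{y''} = s^2 Y - s·y(0) - y'(0) and L{y'} = sY - y(0), with y(0) = 0, y'(0) = -3) turn the left side into (s^2 + 5*s + 6)Y - (-3).
The right side is L{cos(8*t)} = s/(s^2 + 64).
So (s^2 + 5*s + 6)Y = s/(s^2 + 64) + (-3).
Divide through and combine into a single rational function.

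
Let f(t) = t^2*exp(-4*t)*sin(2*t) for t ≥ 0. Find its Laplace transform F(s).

F(s) = 4*(3*s^2 + 24*s + 44)/(s^2 + 8*s + 20)^3

L{sin(2t)} = 2/(s^2 + 4).
Multiplying by e^(-4t) shifts s → s + 4, so L{exp(-4*t)*sin(2*t)} = 2/((s + 4)^2 + 4).
Then apply L{t^2·g(t)} = (-1)^2 d^2/ds^2[G(s)] with G(s) = 2/((s + 4)^2 + 4):
differentiating 2 times and applying the sign gives 4*(3*s^2 + 24*s + 44)/(s^2 + 8*s + 20)^3.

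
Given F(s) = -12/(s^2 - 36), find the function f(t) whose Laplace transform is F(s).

Since L{sinh(6t)} = 6/(s^2 - 36), the inverse is sinh(6*t), scaled by -2.

f(t) = -2*sinh(6*t)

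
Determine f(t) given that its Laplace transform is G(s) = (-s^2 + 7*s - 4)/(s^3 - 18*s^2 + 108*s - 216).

Factor the denominator: s^3 - 18*s^2 + 108*s - 216 = (s - 6)^3.
Partial fraction decomposition gives [-1/(s - 6)] + [-5/(s - 6)^2] + [2/(s - 6)^3].
Invert each term: -1/(s - 6) ↔ -e^(6t); -5/(s - 6)^2 ↔ -5t·e^(6t); 2/(s - 6)^3 ↔ (1)t^2·e^(6t).

f(t) = t^2*exp(6*t) - 5*t*exp(6*t) - exp(6*t)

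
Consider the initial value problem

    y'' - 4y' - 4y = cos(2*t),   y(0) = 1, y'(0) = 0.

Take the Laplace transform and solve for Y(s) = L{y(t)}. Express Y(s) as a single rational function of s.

Y(s) = (s^3 - 4*s^2 + 5*s - 16)/(s^4 - 4*s^3 - 16*s - 16)

Take the Laplace transform of both sides.
Using L{y''} = s^2 Y - s·y(0) - y'(0) and L{y'} = sY - y(0), with y(0) = 1, y'(0) = 0, the left side becomes (s^2 - 4*s - 4)Y - (s - 4).
The right side is L{cos(2*t)} = s/(s^2 + 4).
So (s^2 - 4*s - 4)Y = s/(s^2 + 4) + (s - 4).
Isolate Y and clear denominators.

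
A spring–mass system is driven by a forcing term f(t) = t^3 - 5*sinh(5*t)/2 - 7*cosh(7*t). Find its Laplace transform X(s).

Apply the Laplace transform termwise.
(-7)·[L{cosh(7t)} = s/(s^2 - 49)]; (-5/2)·[L{sinh(5t)} = 5/(s^2 - 25)]; L{t^3} = 3!/s^4 = 6/s^4.

X(s) = -7*s/(s^2 - 49) - 25/(2*(s^2 - 25)) + 6/s^4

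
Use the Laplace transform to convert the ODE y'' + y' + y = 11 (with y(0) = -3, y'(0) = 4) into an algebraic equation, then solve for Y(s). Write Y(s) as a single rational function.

Transform both sides with L{·}.
Using L{y''} = s^2 Y - s·y(0) - y'(0) and L{y'} = sY - y(0), with y(0) = -3, y'(0) = 4, the left side becomes (s^2 + s + 1)Y - (-3*s + 1).
The right side is L{11} = 11/s.
So (s^2 + s + 1)Y = 11/s + (-3*s + 1).
Isolate Y and clear denominators.

Y(s) = (-3*s^2 + s + 11)/(s^3 + s^2 + s)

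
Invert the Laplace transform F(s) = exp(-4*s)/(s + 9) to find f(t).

The factor e^(-4s) signals a time shift by c = 4 (second shifting theorem).
L{e^(-9t)} = 1/(s + 9), so L^-1{1/(s + 9)} = exp(-9*t).
Hence the inverse is u(t - 4) times that function evaluated at t - 4.

f(t) = Heaviside(t - 4)*(exp(-9*t + 36))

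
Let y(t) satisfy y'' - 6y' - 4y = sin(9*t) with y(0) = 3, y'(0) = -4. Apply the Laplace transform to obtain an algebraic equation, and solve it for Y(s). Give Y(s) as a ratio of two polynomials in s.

Y(s) = (3*s^3 - 22*s^2 + 243*s - 1773)/(s^4 - 6*s^3 + 77*s^2 - 486*s - 324)

Apply the Laplace transform to the equation.
With L{y''} = s^2 Y - s·y(0) - y'(0) and L{y'} = sY - y(0), with y(0) = 3, y'(0) = -4: the LHS transforms to (s^2 - 6*s - 4)Y - (3*s - 22).
The right side is L{sin(9*t)} = 9/(s^2 + 81).
So (s^2 - 6*s - 4)Y = 9/(s^2 + 81) + (3*s - 22).
Isolate Y and clear denominators.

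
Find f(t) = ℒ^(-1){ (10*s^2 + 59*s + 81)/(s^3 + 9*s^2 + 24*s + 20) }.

f(t) = t*exp(-2*t) + 6*exp(-2*t) + 4*exp(-5*t)

Factor the denominator: s^3 + 9*s^2 + 24*s + 20 = (s + 2)^2*(s + 5).
Partial fraction decomposition gives [6/(s + 2)] + [(s + 2)^(-2)] + [4/(s + 5)].
Invert each term: 6/(s + 2) ↔ 6e^(-2t); 1/(s + 2)^2 ↔ t·e^(-2t); 4/(s + 5) ↔ 4e^(-5t).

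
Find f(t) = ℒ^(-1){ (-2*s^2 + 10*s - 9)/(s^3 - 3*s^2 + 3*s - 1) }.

Factor the denominator: s^3 - 3*s^2 + 3*s - 1 = (s - 1)^3.
Partial fraction decomposition gives [-2/(s - 1)] + [6/(s - 1)^2] + [-1/(s - 1)^3].
Invert each term: -2/(s - 1) ↔ -2e^(t); 6/(s - 1)^2 ↔ 6t·e^(t); -1/(s - 1)^3 ↔ (-1/2)t^2·e^(t).

f(t) = -t^2*exp(t)/2 + 6*t*exp(t) - 2*exp(t)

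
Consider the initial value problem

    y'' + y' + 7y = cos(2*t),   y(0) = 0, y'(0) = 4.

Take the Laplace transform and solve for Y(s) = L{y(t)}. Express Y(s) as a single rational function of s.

Laplace-transform each side.
With L{y''} = s^2 Y - s·y(0) - y'(0) and L{y'} = sY - y(0), with y(0) = 0, y'(0) = 4: the LHS transforms to (s^2 + s + 7)Y - (4).
The right side is L{cos(2*t)} = s/(s^2 + 4).
So (s^2 + s + 7)Y = s/(s^2 + 4) + (4).
Isolate Y and clear denominators.

Y(s) = (4*s^2 + s + 16)/(s^4 + s^3 + 11*s^2 + 4*s + 28)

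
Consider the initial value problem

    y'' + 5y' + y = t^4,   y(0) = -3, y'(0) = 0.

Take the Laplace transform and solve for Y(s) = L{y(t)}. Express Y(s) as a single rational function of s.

Take the Laplace transform of both sides.
Using L{y''} = s^2 Y - s·y(0) - y'(0) and L{y'} = sY - y(0), with y(0) = -3, y'(0) = 0, the left side becomes (s^2 + 5*s + 1)Y - (-3*s - 15).
The right side is L{t^4} = 24/s^5.
So (s^2 + 5*s + 1)Y = 24/s^5 + (-3*s - 15).
Isolate Y and clear denominators.

Y(s) = (-3*s^6 - 15*s^5 + 24)/(s^7 + 5*s^6 + s^5)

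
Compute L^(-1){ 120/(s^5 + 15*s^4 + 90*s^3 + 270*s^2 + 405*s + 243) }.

5*t^4*exp(-3*t)

Rewrite the denominator: s^5 + 15*s^4 + 90*s^3 + 270*s^2 + 405*s + 243 = (s + 3)^5.
The form in (s + 3) signals a first-shifting-theorem factor e^(-3t).
Since L{t^4} = 4!/s^5 = 24/s^5, the inverse is t^4*e^(-3*t), scaled by 5.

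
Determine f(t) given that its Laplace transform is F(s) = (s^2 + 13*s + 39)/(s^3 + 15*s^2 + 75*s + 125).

f(t) = -t^2*exp(-5*t)/2 + 3*t*exp(-5*t) + exp(-5*t)

Factor the denominator: s^3 + 15*s^2 + 75*s + 125 = (s + 5)^3.
Partial fraction decomposition gives [1/(s + 5)] + [3/(s + 5)^2] + [-1/(s + 5)^3].
Invert each term: 1/(s + 5) ↔ e^(-5t); 3/(s + 5)^2 ↔ 3t·e^(-5t); -1/(s + 5)^3 ↔ (-1/2)t^2·e^(-5t).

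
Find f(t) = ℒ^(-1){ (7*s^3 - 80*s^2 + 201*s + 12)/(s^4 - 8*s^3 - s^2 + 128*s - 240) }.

Factor the denominator: s^4 - 8*s^3 - s^2 + 128*s - 240 = (s - 5)*(s - 4)*(s - 3)*(s + 4).
Partial fraction decomposition gives [5/(s + 4)] + [2/(s - 4)] + [-6/(s - 5)] + [6/(s - 3)].
Invert each term: 5/(s + 4) ↔ 5e^(-4t); 2/(s - 4) ↔ 2e^(4t); -6/(s - 5) ↔ -6e^(5t); 6/(s - 3) ↔ 6e^(3t).

f(t) = -6*exp(5*t) + 2*exp(4*t) + 6*exp(3*t) + 5*exp(-4*t)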